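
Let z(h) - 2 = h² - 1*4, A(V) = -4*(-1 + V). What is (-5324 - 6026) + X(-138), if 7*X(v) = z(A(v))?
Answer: 32812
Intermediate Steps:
A(V) = 4 - 4*V
z(h) = -2 + h² (z(h) = 2 + (h² - 1*4) = 2 + (h² - 4) = 2 + (-4 + h²) = -2 + h²)
X(v) = -2/7 + (4 - 4*v)²/7 (X(v) = (-2 + (4 - 4*v)²)/7 = -2/7 + (4 - 4*v)²/7)
(-5324 - 6026) + X(-138) = (-5324 - 6026) + (-2/7 + 16*(-1 - 138)²/7) = -11350 + (-2/7 + (16/7)*(-139)²) = -11350 + (-2/7 + (16/7)*19321) = -11350 + (-2/7 + 309136/7) = -11350 + 44162 = 32812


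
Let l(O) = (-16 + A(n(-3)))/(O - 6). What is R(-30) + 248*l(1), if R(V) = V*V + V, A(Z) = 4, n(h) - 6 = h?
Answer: 7326/5 ≈ 1465.2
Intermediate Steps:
n(h) = 6 + h
R(V) = V + V² (R(V) = V² + V = V + V²)
l(O) = -12/(-6 + O) (l(O) = (-16 + 4)/(O - 6) = -12/(-6 + O))
R(-30) + 248*l(1) = -30*(1 - 30) + 248*(-12/(-6 + 1)) = -30*(-29) + 248*(-12/(-5)) = 870 + 248*(-12*(-⅕)) = 870 + 248*(12/5) = 870 + 2976/5 = 7326/5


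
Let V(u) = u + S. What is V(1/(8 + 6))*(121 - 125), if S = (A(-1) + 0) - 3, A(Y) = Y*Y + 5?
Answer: -86/7 ≈ -12.286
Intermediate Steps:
A(Y) = 5 + Y**2 (A(Y) = Y**2 + 5 = 5 + Y**2)
S = 3 (S = ((5 + (-1)**2) + 0) - 3 = ((5 + 1) + 0) - 3 = (6 + 0) - 3 = 6 - 3 = 3)
V(u) = 3 + u (V(u) = u + 3 = 3 + u)
V(1/(8 + 6))*(121 - 125) = (3 + 1/(8 + 6))*(121 - 125) = (3 + 1/14)*(-4) = (43/14)*(-4) = -86/7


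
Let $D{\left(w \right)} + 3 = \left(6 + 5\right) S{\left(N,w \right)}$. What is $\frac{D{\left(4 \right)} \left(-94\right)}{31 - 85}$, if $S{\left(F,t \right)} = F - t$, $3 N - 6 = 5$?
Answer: $- \frac{940}{81} \approx -11.605$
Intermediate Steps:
$N = \frac{11}{3}$ ($N = 2 + \frac{1}{3} \cdot 5 = 2 + \frac{5}{3} = \frac{11}{3} \approx 3.6667$)
$D{\left(w \right)} = \frac{112}{3} - 11 w$ ($D{\left(w \right)} = -3 + \left(6 + 5\right) \left(\frac{11}{3} - w\right) = -3 + 11 \left(\frac{11}{3} - w\right) = -3 - \left(- \frac{121}{3} + 11 w\right) = \frac{112}{3} - 11 w$)
$\frac{D{\left(4 \right)} \left(-94\right)}{31 - 85} = \frac{\left(\frac{112}{3} - 44\right) \left(-94\right)}{31 - 85} = \frac{\left(\frac{112}{3} - 44\right) \left(-94\right)}{-54} = \left(- \frac{20}{3}\right) \left(-94\right) \left(- \frac{1}{54}\right) = \frac{1880}{3} \left(- \frac{1}{54}\right) = - \frac{940}{81}$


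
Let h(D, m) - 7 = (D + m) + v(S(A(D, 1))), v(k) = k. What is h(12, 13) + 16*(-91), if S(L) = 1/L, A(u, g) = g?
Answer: -1423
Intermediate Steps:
S(L) = 1/L
h(D, m) = 8 + D + m (h(D, m) = 7 + ((D + m) + 1/1) = 7 + ((D + m) + 1) = 7 + (1 + D + m) = 8 + D + m)
h(12, 13) + 16*(-91) = (8 + 12 + 13) + 16*(-91) = 33 - 1456 = -1423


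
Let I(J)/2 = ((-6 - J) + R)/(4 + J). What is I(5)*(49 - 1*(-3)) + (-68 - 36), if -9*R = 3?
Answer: -6344/27 ≈ -234.96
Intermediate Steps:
R = -⅓ (R = -⅑*3 = -⅓ ≈ -0.33333)
I(J) = 2*(-19/3 - J)/(4 + J) (I(J) = 2*(((-6 - J) - ⅓)/(4 + J)) = 2*((-19/3 - J)/(4 + J)) = 2*(-19/3 - J)/(4 + J))
I(5)*(49 - 1*(-3)) + (-68 - 36) = (2*(-19 - 3*5)/(3*(4 + 5)))*(49 - 1*(-3)) + (-68 - 36) = ((⅔)*(-19 - 15)/9)*(49 + 3) - 104 = ((⅔)*(⅑)*(-34))*52 - 104 = -68/27*52 - 104 = -3536/27 - 104 = -6344/27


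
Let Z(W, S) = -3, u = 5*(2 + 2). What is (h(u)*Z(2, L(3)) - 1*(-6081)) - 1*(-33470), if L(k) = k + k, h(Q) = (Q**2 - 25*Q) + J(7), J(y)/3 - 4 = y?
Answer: 39752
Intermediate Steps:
J(y) = 12 + 3*y
u = 20 (u = 5*4 = 20)
h(Q) = 33 + Q**2 - 25*Q (h(Q) = (Q**2 - 25*Q) + (12 + 3*7) = (Q**2 - 25*Q) + (12 + 21) = (Q**2 - 25*Q) + 33 = 33 + Q**2 - 25*Q)
L(k) = 2*k
(h(u)*Z(2, L(3)) - 1*(-6081)) - 1*(-33470) = ((33 + 20**2 - 25*20)*(-3) - 1*(-6081)) - 1*(-33470) = ((33 + 400 - 500)*(-3) + 6081) + 33470 = (-67*(-3) + 6081) + 33470 = (201 + 6081) + 33470 = 6282 + 33470 = 39752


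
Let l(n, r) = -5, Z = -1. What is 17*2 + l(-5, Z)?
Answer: 29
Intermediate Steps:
17*2 + l(-5, Z) = 17*2 - 5 = 34 - 5 = 29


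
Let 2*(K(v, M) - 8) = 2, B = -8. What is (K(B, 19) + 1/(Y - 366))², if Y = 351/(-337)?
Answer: 1238546410000/15299958249 ≈ 80.951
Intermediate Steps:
K(v, M) = 9 (K(v, M) = 8 + (½)*2 = 8 + 1 = 9)
Y = -351/337 (Y = 351*(-1/337) = -351/337 ≈ -1.0415)
(K(B, 19) + 1/(Y - 366))² = (9 + 1/(-351/337 - 366))² = (9 + 1/(-123693/337))² = (9 - 337/123693)² = (1112900/123693)² = 1238546410000/15299958249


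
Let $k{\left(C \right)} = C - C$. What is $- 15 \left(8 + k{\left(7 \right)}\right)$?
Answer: $-120$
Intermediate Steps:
$k{\left(C \right)} = 0$
$- 15 \left(8 + k{\left(7 \right)}\right) = - 15 \left(8 + 0\right) = \left(-15\right) 8 = -120$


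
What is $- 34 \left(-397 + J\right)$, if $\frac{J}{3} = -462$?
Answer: $60622$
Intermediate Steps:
$J = -1386$ ($J = 3 \left(-462\right) = -1386$)
$- 34 \left(-397 + J\right) = - 34 \left(-397 - 1386\right) = \left(-34\right) \left(-1783\right) = 60622$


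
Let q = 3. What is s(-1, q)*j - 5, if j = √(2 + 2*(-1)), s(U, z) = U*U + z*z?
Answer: -5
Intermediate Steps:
s(U, z) = U² + z²
j = 0 (j = √(2 - 2) = √0 = 0)
s(-1, q)*j - 5 = ((-1)² + 3²)*0 - 5 = (1 + 9)*0 - 5 = 10*0 - 5 = 0 - 5 = -5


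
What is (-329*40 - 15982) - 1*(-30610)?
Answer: 1468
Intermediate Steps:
(-329*40 - 15982) - 1*(-30610) = (-13160 - 15982) + 30610 = -29142 + 30610 = 1468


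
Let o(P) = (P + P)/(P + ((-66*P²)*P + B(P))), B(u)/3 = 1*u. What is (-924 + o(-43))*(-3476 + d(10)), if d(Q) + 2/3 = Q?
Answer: 117265950880/36609 ≈ 3.2032e+6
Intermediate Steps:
d(Q) = -⅔ + Q
B(u) = 3*u (B(u) = 3*(1*u) = 3*u)
o(P) = 2*P/(-66*P³ + 4*P) (o(P) = (P + P)/(P + ((-66*P²)*P + 3*P)) = (2*P)/(P + (-66*P³ + 3*P)) = (2*P)/(-66*P³ + 4*P) = 2*P/(-66*P³ + 4*P))
(-924 + o(-43))*(-3476 + d(10)) = (-924 + 1/(2 - 33*(-43)²))*(-3476 + (-⅔ + 10)) = (-924 + 1/(2 - 33*1849))*(-3476 + 28/3) = (-924 + 1/(2 - 61017))*(-10400/3) = (-924 + 1/(-61015))*(-10400/3) = (-924 - 1/61015)*(-10400/3) = -56377861/61015*(-10400/3) = 117265950880/36609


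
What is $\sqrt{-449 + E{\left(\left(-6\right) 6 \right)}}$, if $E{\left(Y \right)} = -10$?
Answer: $3 i \sqrt{51} \approx 21.424 i$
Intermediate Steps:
$\sqrt{-449 + E{\left(\left(-6\right) 6 \right)}} = \sqrt{-449 - 10} = \sqrt{-459} = 3 i \sqrt{51}$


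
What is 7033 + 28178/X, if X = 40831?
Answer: 287192601/40831 ≈ 7033.7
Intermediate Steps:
7033 + 28178/X = 7033 + 28178/40831 = 287192601/40831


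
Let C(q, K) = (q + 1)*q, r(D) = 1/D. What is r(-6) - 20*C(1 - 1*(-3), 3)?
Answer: -2401/6 ≈ -400.17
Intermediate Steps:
C(q, K) = q*(1 + q) (C(q, K) = (1 + q)*q = q*(1 + q))
r(-6) - 20*C(1 - 1*(-3), 3) = 1/(-6) - 20*(1 - 1*(-3))*(1 + (1 - 1*(-3))) = -1/6 - 20*(1 + 3)*(1 + (1 + 3)) = -1/6 - 80*(1 + 4) = -1/6 - 80*5 = -1/6 - 20*20 = -1/6 - 400 = -2401/6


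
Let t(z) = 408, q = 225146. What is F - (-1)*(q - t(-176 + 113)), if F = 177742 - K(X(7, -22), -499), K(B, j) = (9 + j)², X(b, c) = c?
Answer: 162380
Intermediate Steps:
F = -62358 (F = 177742 - (9 - 499)² = 177742 - 1*(-490)² = 177742 - 1*240100 = 177742 - 240100 = -62358)
F - (-1)*(q - t(-176 + 113)) = -62358 - (-1)*(225146 - 1*408) = -62358 - (-1)*(225146 - 408) = -62358 - (-1)*224738 = -62358 - 1*(-224738) = -62358 + 224738 = 162380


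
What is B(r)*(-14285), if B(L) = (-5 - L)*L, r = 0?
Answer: 0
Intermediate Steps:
B(L) = L*(-5 - L)
B(r)*(-14285) = -1*0*(5 + 0)*(-14285) = -1*0*5*(-14285) = 0*(-14285) = 0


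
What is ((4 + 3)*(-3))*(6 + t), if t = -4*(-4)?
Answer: -462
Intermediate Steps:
t = 16
((4 + 3)*(-3))*(6 + t) = ((4 + 3)*(-3))*(6 + 16) = (7*(-3))*22 = -21*22 = -462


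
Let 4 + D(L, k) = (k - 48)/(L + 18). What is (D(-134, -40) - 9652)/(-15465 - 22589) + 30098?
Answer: 16607704735/551783 ≈ 30098.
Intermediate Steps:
D(L, k) = -4 + (-48 + k)/(18 + L) (D(L, k) = -4 + (k - 48)/(L + 18) = -4 + (-48 + k)/(18 + L))
(D(-134, -40) - 9652)/(-15465 - 22589) + 30098 = ((-120 - 40 - 4*(-134))/(18 - 134) - 9652)/(-15465 - 22589) + 30098 = ((-120 - 40 + 536)/(-116) - 9652)/(-38054) + 30098 = (-1/116*376 - 9652)*(-1/38054) + 30098 = (-94/29 - 9652)*(-1/38054) + 30098 = -280002/29*(-1/38054) + 30098 = 140001/551783 + 30098 = 16607704735/551783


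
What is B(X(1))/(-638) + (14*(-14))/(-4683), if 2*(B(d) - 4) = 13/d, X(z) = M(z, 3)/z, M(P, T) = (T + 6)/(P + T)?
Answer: 19883/640233 ≈ 0.031056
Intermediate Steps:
M(P, T) = (6 + T)/(P + T)
X(z) = 9/(z*(3 + z)) (X(z) = ((6 + 3)/(z + 3))/z = (9/(3 + z))/z = 9/(z*(3 + z)))
B(d) = 4 + 13/(2*d) (B(d) = 4 + (13/d)/2 = 4 + 13/(2*d))
B(X(1))/(-638) + (14*(-14))/(-4683) = (4 + 13/(2*((9/(1*(3 + 1))))))/(-638) + (14*(-14))/(-4683) = (4 + 13/(2*((9*1/4))))*(-1/638) - 196*(-1/4683) = (4 + 13/(2*((9*1*(¼)))))*(-1/638) + 28/669 = (4 + 13/(2*(9/4)))*(-1/638) + 28/669 = (4 + (13/2)*(4/9))*(-1/638) + 28/669 = (4 + 26/9)*(-1/638) + 28/669 = (62/9)*(-1/638) + 28/669 = -31/2871 + 28/669 = 19883/640233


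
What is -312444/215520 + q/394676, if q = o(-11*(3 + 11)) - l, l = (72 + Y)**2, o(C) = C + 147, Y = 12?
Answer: -2600757623/1772095240 ≈ -1.4676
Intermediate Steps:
o(C) = 147 + C
l = 7056 (l = (72 + 12)**2 = 84**2 = 7056)
q = -7063 (q = (147 - 11*(3 + 11)) - 1*7056 = (147 - 11*14) - 7056 = (147 - 154) - 7056 = -7 - 7056 = -7063)
-312444/215520 + q/394676 = -312444/215520 - 7063/394676 = -312444*1/215520 - 7063*1/394676 = -26037/17960 - 7063/394676 = -2600757623/1772095240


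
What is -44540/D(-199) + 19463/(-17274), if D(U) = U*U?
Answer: -1540138223/684067674 ≈ -2.2514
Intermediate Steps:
D(U) = U**2
-44540/D(-199) + 19463/(-17274) = -44540/((-199)**2) + 19463/(-17274) = -44540/39601 + 19463*(-1/17274) = -44540*1/39601 - 19463/17274 = -44540/39601 - 19463/17274 = -1540138223/684067674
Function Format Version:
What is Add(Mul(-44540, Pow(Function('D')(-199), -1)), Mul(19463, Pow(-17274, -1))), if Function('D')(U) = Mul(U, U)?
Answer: Rational(-1540138223, 684067674) ≈ -2.2514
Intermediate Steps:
Function('D')(U) = Pow(U, 2)
Add(Mul(-44540, Pow(Function('D')(-199), -1)), Mul(19463, Pow(-17274, -1))) = Add(Mul(-44540, Pow(Pow(-199, 2), -1)), Mul(19463, Pow(-17274, -1))) = Add(Mul(-44540, Pow(39601, -1)), Mul(19463, Rational(-1, 17274))) = Add(Mul(-44540, Rational(1, 39601)), Rational(-19463, 17274)) = Add(Rational(-44540, 39601), Rational(-19463, 17274)) = Rational(-1540138223, 684067674)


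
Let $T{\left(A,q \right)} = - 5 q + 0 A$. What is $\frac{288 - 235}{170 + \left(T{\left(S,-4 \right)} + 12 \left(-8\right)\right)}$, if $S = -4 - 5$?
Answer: $\frac{53}{94} \approx 0.56383$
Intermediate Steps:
$S = -9$ ($S = -4 - 5 = -9$)
$T{\left(A,q \right)} = - 5 q$ ($T{\left(A,q \right)} = - 5 q + 0 = - 5 q$)
$\frac{288 - 235}{170 + \left(T{\left(S,-4 \right)} + 12 \left(-8\right)\right)} = \frac{288 - 235}{170 + \left(\left(-5\right) \left(-4\right) + 12 \left(-8\right)\right)} = \frac{53}{170 + \left(20 - 96\right)} = \frac{53}{170 - 76} = \frac{53}{94}$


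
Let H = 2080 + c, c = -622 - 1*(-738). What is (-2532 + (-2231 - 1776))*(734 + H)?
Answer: -19159270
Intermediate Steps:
c = 116 (c = -622 + 738 = 116)
H = 2196 (H = 2080 + 116 = 2196)
(-2532 + (-2231 - 1776))*(734 + H) = (-2532 + (-2231 - 1776))*(734 + 2196) = (-2532 - 4007)*2930 = -6539*2930 = -19159270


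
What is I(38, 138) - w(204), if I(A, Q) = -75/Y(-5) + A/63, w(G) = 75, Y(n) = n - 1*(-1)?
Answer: -14023/252 ≈ -55.647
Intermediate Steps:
Y(n) = 1 + n (Y(n) = n + 1 = 1 + n)
I(A, Q) = 75/4 + A/63 (I(A, Q) = -75/(1 - 5) + A/63 = -75/(-4) + A*(1/63) = -75*(-¼) + A/63 = 75/4 + A/63)
I(38, 138) - w(204) = (75/4 + (1/63)*38) - 1*75 = (75/4 + 38/63) - 75 = 4877/252 - 75 = -14023/252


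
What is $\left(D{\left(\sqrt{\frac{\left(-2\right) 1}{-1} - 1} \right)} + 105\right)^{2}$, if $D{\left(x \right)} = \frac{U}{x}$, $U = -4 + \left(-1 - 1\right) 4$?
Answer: $8649$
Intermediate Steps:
$U = -12$ ($U = -4 + \left(-1 - 1\right) 4 = -4 - 8 = -12$)
$D{\left(x \right)} = - \frac{12}{x}$
$\left(D{\left(\sqrt{\frac{\left(-2\right) 1}{-1} - 1} \right)} + 105\right)^{2} = \left(- \frac{12}{\sqrt{\frac{\left(-2\right) 1}{-1} - 1}} + 105\right)^{2} = \left(- \frac{12}{\sqrt{\left(-2\right) \left(-1\right) - 1}} + 105\right)^{2} = \left(- \frac{12}{\sqrt{2 - 1}} + 105\right)^{2} = \left(- \frac{12}{\sqrt{1}} + 105\right)^{2} = \left(- \frac{12}{1} + 105\right)^{2} = \left(\left(-12\right) 1 + 105\right)^{2} = \left(-12 + 105\right)^{2} = 93^{2} = 8649$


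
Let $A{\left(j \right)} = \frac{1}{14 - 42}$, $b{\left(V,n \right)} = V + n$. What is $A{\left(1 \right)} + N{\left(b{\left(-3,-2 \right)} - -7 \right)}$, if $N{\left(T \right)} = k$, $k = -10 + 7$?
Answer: $- \frac{85}{28} \approx -3.0357$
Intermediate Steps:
$k = -3$
$N{\left(T \right)} = -3$
$A{\left(j \right)} = - \frac{1}{28}$ ($A{\left(j \right)} = \frac{1}{-28} = - \frac{1}{28}$)
$A{\left(1 \right)} + N{\left(b{\left(-3,-2 \right)} - -7 \right)} = - \frac{1}{28} - 3 = - \frac{85}{28}$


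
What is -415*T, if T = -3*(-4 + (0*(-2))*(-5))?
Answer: -4980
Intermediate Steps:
T = 12 (T = -3*(-4 + 0*(-5)) = -3*(-4 + 0) = -3*(-4) = 12)
-415*T = -415*12 = -4980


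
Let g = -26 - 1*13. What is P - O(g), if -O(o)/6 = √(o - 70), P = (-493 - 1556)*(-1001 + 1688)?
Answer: -1407663 + 6*I*√109 ≈ -1.4077e+6 + 62.642*I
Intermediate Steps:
g = -39 (g = -26 - 13 = -39)
P = -1407663 (P = -2049*687 = -1407663)
O(o) = -6*√(-70 + o) (O(o) = -6*√(o - 70) = -6*√(-70 + o))
P - O(g) = -1407663 - (-6)*√(-70 - 39) = -1407663 - (-6)*√(-109) = -1407663 - (-6)*I*√109 = -1407663 + 6*I*√109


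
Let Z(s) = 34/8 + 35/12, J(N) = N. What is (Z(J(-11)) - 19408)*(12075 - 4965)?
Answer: -137939925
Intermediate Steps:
Z(s) = 43/6 (Z(s) = 34*(⅛) + 35*(1/12) = 17/4 + 35/12 = 43/6)
(Z(J(-11)) - 19408)*(12075 - 4965) = (43/6 - 19408)*(12075 - 4965) = -116405/6*7110 = -137939925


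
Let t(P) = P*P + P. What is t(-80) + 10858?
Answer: 17178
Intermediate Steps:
t(P) = P + P² (t(P) = P² + P = P + P²)
t(-80) + 10858 = -80*(1 - 80) + 10858 = -80*(-79) + 10858 = 6320 + 10858 = 17178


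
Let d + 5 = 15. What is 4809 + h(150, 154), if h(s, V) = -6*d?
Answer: 4749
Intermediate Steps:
d = 10 (d = -5 + 15 = 10)
h(s, V) = -60 (h(s, V) = -6*10 = -60)
4809 + h(150, 154) = 4809 - 60 = 4749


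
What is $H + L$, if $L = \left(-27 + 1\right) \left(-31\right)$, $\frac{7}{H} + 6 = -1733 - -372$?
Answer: $\frac{1101795}{1367} \approx 806.0$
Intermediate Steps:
$H = - \frac{7}{1367}$ ($H = \frac{7}{-6 - 1361} = \frac{7}{-1367} = 7 \left(- \frac{1}{1367}\right) = - \frac{7}{1367} \approx -0.0051207$)
$L = 806$ ($L = \left(-26\right) \left(-31\right) = 806$)
$H + L = - \frac{7}{1367} + 806 = \frac{1101795}{1367}$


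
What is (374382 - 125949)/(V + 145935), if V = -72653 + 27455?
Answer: 82811/33579 ≈ 2.4662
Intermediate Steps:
V = -45198
(374382 - 125949)/(V + 145935) = (374382 - 125949)/(-45198 + 145935) = 248433/100737 = 248433*(1/100737) = 82811/33579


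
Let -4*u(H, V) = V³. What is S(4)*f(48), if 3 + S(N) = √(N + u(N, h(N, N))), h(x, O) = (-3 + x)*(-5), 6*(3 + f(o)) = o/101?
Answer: 885/101 - 295*√141/202 ≈ -8.5789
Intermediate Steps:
f(o) = -3 + o/606 (f(o) = -3 + (o/101)/6 = -3 + o/606)
h(x, O) = 15 - 5*x
u(H, V) = -V³/4
S(N) = -3 + √(N - (15 - 5*N)³/4)
S(4)*f(48) = (-3 + √(4*4 + 125*(-3 + 4)³)/2)*(-3 + (1/606)*48) = (-3 + √(16 + 125*1³)/2)*(-3 + 8/101) = (-3 + √(16 + 125*1)/2)*(-295/101) = (-3 + √(16 + 125)/2)*(-295/101) = (-3 + √141/2)*(-295/101) = 885/101 - 295*√141/202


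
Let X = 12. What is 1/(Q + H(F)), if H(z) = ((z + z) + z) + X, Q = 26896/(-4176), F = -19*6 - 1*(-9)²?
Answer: -261/151234 ≈ -0.0017258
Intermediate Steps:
F = -195 (F = -114 - 1*81 = -114 - 81 = -195)
Q = -1681/261 (Q = 26896*(-1/4176) = -1681/261 ≈ -6.4406)
H(z) = 12 + 3*z (H(z) = ((z + z) + z) + 12 = (2*z + z) + 12 = 3*z + 12 = 12 + 3*z)
1/(Q + H(F)) = 1/(-1681/261 + (12 + 3*(-195))) = 1/(-1681/261 + (12 - 585)) = 1/(-1681/261 - 573) = 1/(-151234/261) = -261/151234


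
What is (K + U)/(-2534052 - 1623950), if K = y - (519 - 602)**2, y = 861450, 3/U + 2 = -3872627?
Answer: -1654698855433/8051199563629 ≈ -0.20552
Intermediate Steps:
U = -3/3872629 (U = 3/(-2 - 3872627) = 3/(-3872629) = 3*(-1/3872629) = -3/3872629 ≈ -7.7467e-7)
K = 854561 (K = 861450 - (519 - 602)**2 = 861450 - 1*(-83)**2 = 861450 - 1*6889 = 861450 - 6889 = 854561)
(K + U)/(-2534052 - 1623950) = (854561 - 3/3872629)/(-2534052 - 1623950) = (3309397710866/3872629)/(-4158002) = (3309397710866/3872629)*(-1/4158002) = -1654698855433/8051199563629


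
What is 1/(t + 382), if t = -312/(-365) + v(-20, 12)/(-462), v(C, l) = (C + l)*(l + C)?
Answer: 84315/32268722 ≈ 0.0026129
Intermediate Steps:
v(C, l) = (C + l)² (v(C, l) = (C + l)*(C + l) = (C + l)²)
t = 60392/84315 (t = -312/(-365) + (-20 + 12)²/(-462) = -312*(-1/365) + (-8)²*(-1/462) = 312/365 + 64*(-1/462) = 312/365 - 32/231 = 60392/84315 ≈ 0.71627)
1/(t + 382) = 1/(60392/84315 + 382) = 1/(32268722/84315) = 84315/32268722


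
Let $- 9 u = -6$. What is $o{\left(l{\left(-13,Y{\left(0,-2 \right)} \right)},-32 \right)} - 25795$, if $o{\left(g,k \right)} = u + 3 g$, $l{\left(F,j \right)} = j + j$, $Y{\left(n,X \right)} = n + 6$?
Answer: $- \frac{77275}{3} \approx -25758.0$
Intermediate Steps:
$Y{\left(n,X \right)} = 6 + n$
$u = \frac{2}{3}$ ($u = \left(- \frac{1}{9}\right) \left(-6\right) = \frac{2}{3} \approx 0.66667$)
$l{\left(F,j \right)} = 2 j$
$o{\left(g,k \right)} = \frac{2}{3} + 3 g$
$o{\left(l{\left(-13,Y{\left(0,-2 \right)} \right)},-32 \right)} - 25795 = \left(\frac{2}{3} + 3 \cdot 2 \left(6 + 0\right)\right) - 25795 = \left(\frac{2}{3} + 3 \cdot 2 \cdot 6\right) - 25795 = \left(\frac{2}{3} + 3 \cdot 12\right) - 25795 = \left(\frac{2}{3} + 36\right) - 25795 = \frac{110}{3} - 25795 = - \frac{77275}{3}$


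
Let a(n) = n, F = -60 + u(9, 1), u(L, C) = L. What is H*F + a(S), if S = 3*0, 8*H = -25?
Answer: 1275/8 ≈ 159.38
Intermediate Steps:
H = -25/8 (H = (⅛)*(-25) = -25/8 ≈ -3.1250)
S = 0
F = -51 (F = -60 + 9 = -51)
H*F + a(S) = -25/8*(-51) + 0 = 1275/8 + 0 = 1275/8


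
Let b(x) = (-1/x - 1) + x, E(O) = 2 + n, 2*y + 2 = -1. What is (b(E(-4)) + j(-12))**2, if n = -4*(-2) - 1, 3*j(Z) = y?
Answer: 17689/324 ≈ 54.596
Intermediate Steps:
y = -3/2 (y = -1 + (1/2)*(-1) = -1 - 1/2 = -3/2 ≈ -1.5000)
j(Z) = -1/2 (j(Z) = (1/3)*(-3/2) = -1/2)
n = 7 (n = 8 - 1 = 7)
E(O) = 9 (E(O) = 2 + 7 = 9)
b(x) = -1 + x - 1/x (b(x) = (-1 - 1/x) + x = -1 + x - 1/x)
(b(E(-4)) + j(-12))**2 = ((-1 + 9 - 1/9) - 1/2)**2 = (71/9 - 1/2)**2 = (133/18)**2 = 17689/324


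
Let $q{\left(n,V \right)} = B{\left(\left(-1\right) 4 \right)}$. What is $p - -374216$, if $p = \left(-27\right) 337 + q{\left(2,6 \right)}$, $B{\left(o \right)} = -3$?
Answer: $365114$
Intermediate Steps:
$q{\left(n,V \right)} = -3$
$p = -9102$ ($p = \left(-27\right) 337 - 3 = -9099 - 3 = -9102$)
$p - -374216 = -9102 - -374216 = -9102 + 374216 = 365114$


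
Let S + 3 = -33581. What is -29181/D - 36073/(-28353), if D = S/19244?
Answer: 3980774613131/238051788 ≈ 16722.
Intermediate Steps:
S = -33584 (S = -3 - 33581 = -33584)
D = -8396/4811 (D = -33584/19244 = -33584*1/19244 = -8396/4811 ≈ -1.7452)
-29181/D - 36073/(-28353) = -29181/(-8396/4811) - 36073/(-28353) = -29181*(-4811/8396) - 36073*(-1/28353) = 140389791/8396 + 36073/28353 = 3980774613131/238051788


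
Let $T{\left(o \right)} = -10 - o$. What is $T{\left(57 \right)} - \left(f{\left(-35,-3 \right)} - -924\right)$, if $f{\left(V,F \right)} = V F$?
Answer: $-1096$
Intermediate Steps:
$f{\left(V,F \right)} = F V$
$T{\left(57 \right)} - \left(f{\left(-35,-3 \right)} - -924\right) = \left(-10 - 57\right) - \left(\left(-3\right) \left(-35\right) - -924\right) = \left(-10 - 57\right) - \left(105 + 924\right) = -67 - 1029 = -1096$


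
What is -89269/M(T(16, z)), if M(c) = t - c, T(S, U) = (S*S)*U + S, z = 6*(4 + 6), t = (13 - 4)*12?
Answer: 89269/15268 ≈ 5.8468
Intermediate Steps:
t = 108 (t = 9*12 = 108)
z = 60 (z = 6*10 = 60)
T(S, U) = S + U*S² (T(S, U) = S²*U + S = U*S² + S = S + U*S²)
M(c) = 108 - c
-89269/M(T(16, z)) = -89269/(108 - 16*(1 + 16*60)) = -89269/(108 - 16*(1 + 960)) = -89269/(108 - 16*961) = -89269/(108 - 1*15376) = -89269/(108 - 15376) = -89269/(-15268) = -89269*(-1/15268) = 89269/15268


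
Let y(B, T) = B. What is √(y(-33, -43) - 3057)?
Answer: I*√3090 ≈ 55.588*I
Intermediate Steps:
√(y(-33, -43) - 3057) = √(-33 - 3057) = √(-3090) = I*√3090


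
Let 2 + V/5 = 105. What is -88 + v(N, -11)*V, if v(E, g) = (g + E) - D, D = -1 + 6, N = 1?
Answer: -7813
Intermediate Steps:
V = 515 (V = -10 + 5*105 = -10 + 525 = 515)
D = 5
v(E, g) = -5 + E + g (v(E, g) = (g + E) - 1*5 = (E + g) - 5 = -5 + E + g)
-88 + v(N, -11)*V = -88 + (-5 + 1 - 11)*515 = -88 - 15*515 = -88 - 7725 = -7813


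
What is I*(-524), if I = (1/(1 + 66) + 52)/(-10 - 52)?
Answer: 913070/2077 ≈ 439.61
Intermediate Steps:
I = -3485/4154 (I = (1/67 + 52)/(-62) = (1/67 + 52)*(-1/62) = (3485/67)*(-1/62) = -3485/4154 ≈ -0.83895)
I*(-524) = -3485/4154*(-524) = 913070/2077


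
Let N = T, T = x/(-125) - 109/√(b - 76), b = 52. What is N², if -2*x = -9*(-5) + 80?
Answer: -11875/24 + 109*I*√6/12 ≈ -494.79 + 22.25*I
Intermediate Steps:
x = -125/2 (x = -(-9*(-5) + 80)/2 = -(45 + 80)/2 = -½*125 = -125/2 ≈ -62.500)
T = ½ + 109*I*√6/12 (T = -125/2/(-125) - 109/√(52 - 76) = -125/2*(-1/125) - 109*(-I*√6/12) = ½ - 109*(-I*√6/12) = ½ - (-109)*I*√6/12 = ½ + 109*I*√6/12 ≈ 0.5 + 22.25*I)
N = ½ + 109*I*√6/12 ≈ 0.5 + 22.25*I
N² = (½ + 109*I*√6/12)²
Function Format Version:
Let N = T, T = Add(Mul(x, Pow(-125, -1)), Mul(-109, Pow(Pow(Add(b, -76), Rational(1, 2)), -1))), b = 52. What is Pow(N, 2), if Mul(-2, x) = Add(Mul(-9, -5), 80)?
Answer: Add(Rational(-11875, 24), Mul(Rational(109, 12), I, Pow(6, Rational(1, 2)))) ≈ Add(-494.79, Mul(22.250, I))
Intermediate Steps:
x = Rational(-125, 2) (x = Mul(Rational(-1, 2), Add(Mul(-9, -5), 80)) = Mul(Rational(-1, 2), Add(45, 80)) = Mul(Rational(-1, 2), 125) = Rational(-125, 2) ≈ -62.500)
T = Add(Rational(1, 2), Mul(Rational(109, 12), I, Pow(6, Rational(1, 2)))) (T = Add(Mul(Rational(-125, 2), Pow(-125, -1)), Mul(-109, Pow(Pow(Add(52, -76), Rational(1, 2)), -1))) = Add(Mul(Rational(-125, 2), Rational(-1, 125)), Mul(-109, Pow(Pow(-24, Rational(1, 2)), -1))) = Add(Rational(1, 2), Mul(-109, Pow(Mul(2, I, Pow(6, Rational(1, 2))), -1))) = Add(Rational(1, 2), Mul(-109, Mul(Rational(-1, 12), I, Pow(6, Rational(1, 2))))) = Add(Rational(1, 2), Mul(Rational(109, 12), I, Pow(6, Rational(1, 2)))) ≈ Add(0.50000, Mul(22.250, I)))
N = Add(Rational(1, 2), Mul(Rational(109, 12), I, Pow(6, Rational(1, 2)))) ≈ Add(0.50000, Mul(22.250, I))
Pow(N, 2) = Pow(Add(Rational(1, 2), Mul(Rational(109, 12), I, Pow(6, Rational(1, 2)))), 2)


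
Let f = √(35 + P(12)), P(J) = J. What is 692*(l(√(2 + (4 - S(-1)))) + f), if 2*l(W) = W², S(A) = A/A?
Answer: 1730 + 692*√47 ≈ 6474.1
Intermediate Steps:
S(A) = 1
l(W) = W²/2
f = √47 (f = √(35 + 12) = √47 ≈ 6.8557)
692*(l(√(2 + (4 - S(-1)))) + f) = 692*((√(2 + (4 - 1*1)))²/2 + √47) = 692*((√(2 + (4 - 1)))²/2 + √47) = 692*((√(2 + 3))²/2 + √47) = 692*((√5)²/2 + √47) = 692*((½)*5 + √47) = 692*(5/2 + √47) = 1730 + 692*√47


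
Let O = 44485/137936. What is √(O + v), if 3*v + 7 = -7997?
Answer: I*√3172258705823/34484 ≈ 51.65*I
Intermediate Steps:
v = -2668 (v = -7/3 + (⅓)*(-7997) = -7/3 - 7997/3 = -2668)
O = 44485/137936 (O = 44485*(1/137936) = 44485/137936 ≈ 0.32250)
√(O + v) = √(44485/137936 - 2668) = √(-367968763/137936) = I*√3172258705823/34484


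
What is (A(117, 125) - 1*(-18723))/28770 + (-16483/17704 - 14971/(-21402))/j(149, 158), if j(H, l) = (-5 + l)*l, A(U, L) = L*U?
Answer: 3636312483070289/3137146891331760 ≈ 1.1591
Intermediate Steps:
j(H, l) = l*(-5 + l)
(A(117, 125) - 1*(-18723))/28770 + (-16483/17704 - 14971/(-21402))/j(149, 158) = (125*117 - 1*(-18723))/28770 + (-16483/17704 - 14971/(-21402))/((158*(-5 + 158))) = (14625 + 18723)*(1/28770) + (-16483*1/17704 - 14971*(-1/21402))/((158*153)) = 33348*(1/28770) + (-16483/17704 + 14971/21402)/24174 = 794/685 - 43861291/189450504*1/24174 = 794/685 - 43861291/4579776483696 = 3636312483070289/3137146891331760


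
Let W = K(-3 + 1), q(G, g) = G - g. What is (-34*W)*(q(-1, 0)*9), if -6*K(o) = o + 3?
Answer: -51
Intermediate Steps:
K(o) = -½ - o/6 (K(o) = -(o + 3)/6 = -(3 + o)/6 = -½ - o/6)
W = -⅙ (W = -½ - (-3 + 1)/6 = -½ - ⅙*(-2) = -½ + ⅓ = -⅙ ≈ -0.16667)
(-34*W)*(q(-1, 0)*9) = (-34*(-⅙))*((-1 - 1*0)*9) = 17*((-1 + 0)*9)/3 = 17*(-1*9)/3 = (17/3)*(-9) = -51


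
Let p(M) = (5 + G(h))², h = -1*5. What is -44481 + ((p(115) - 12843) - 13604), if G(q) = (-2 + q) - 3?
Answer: -70903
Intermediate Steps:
h = -5
G(q) = -5 + q
p(M) = 25 (p(M) = (5 + (-5 - 5))² = (5 - 10)² = (-5)² = 25)
-44481 + ((p(115) - 12843) - 13604) = -44481 + ((25 - 12843) - 13604) = -44481 + (-12818 - 13604) = -44481 - 26422 = -70903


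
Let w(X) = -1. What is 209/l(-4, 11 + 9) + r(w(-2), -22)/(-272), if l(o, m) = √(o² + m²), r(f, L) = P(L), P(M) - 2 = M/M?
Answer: -3/272 + 209*√26/104 ≈ 10.236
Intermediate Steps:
P(M) = 3 (P(M) = 2 + M/M = 2 + 1 = 3)
r(f, L) = 3
l(o, m) = √(m² + o²)
209/l(-4, 11 + 9) + r(w(-2), -22)/(-272) = 209/(√((11 + 9)² + (-4)²)) + 3/(-272) = 209/(√(20² + 16)) + 3*(-1/272) = 209/(√(400 + 16)) - 3/272 = 209/(√416) - 3/272 = 209/((4*√26)) - 3/272 = 209*(√26/104) - 3/272 = 209*√26/104 - 3/272 = -3/272 + 209*√26/104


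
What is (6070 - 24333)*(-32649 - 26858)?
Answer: 1086776341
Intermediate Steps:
(6070 - 24333)*(-32649 - 26858) = -18263*(-59507) = 1086776341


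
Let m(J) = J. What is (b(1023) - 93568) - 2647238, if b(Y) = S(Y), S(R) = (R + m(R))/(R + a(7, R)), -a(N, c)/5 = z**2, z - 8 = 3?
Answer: -52075221/19 ≈ -2.7408e+6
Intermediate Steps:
z = 11 (z = 8 + 3 = 11)
a(N, c) = -605 (a(N, c) = -5*11**2 = -5*121 = -605)
S(R) = 2*R/(-605 + R) (S(R) = (R + R)/(R - 605) = (2*R)/(-605 + R) = 2*R/(-605 + R))
b(Y) = 2*Y/(-605 + Y)
(b(1023) - 93568) - 2647238 = (2*1023/(-605 + 1023) - 93568) - 2647238 = (2*1023/418 - 93568) - 2647238 = (2*1023*(1/418) - 93568) - 2647238 = (93/19 - 93568) - 2647238 = -1777699/19 - 2647238 = -52075221/19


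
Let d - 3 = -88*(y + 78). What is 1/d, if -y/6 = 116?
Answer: 1/54387 ≈ 1.8387e-5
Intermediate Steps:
y = -696 (y = -6*116 = -696)
d = 54387 (d = 3 - 88*(-696 + 78) = 3 - 88*(-618) = 3 + 54384 = 54387)
1/d = 1/54387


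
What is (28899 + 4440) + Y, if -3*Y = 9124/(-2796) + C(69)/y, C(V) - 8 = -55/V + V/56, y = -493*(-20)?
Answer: 295962500891117/8877076320 ≈ 33340.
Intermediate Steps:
y = 9860
C(V) = 8 - 55/V + V/56 (C(V) = 8 + (-55/V + V/56) = 8 - 55/V + V/56)
Y = 9653458637/8877076320 (Y = -(9124/(-2796) + (8 - 55/69 + (1/56)*69)/9860)/3 = -(9124*(-1/2796) + (8 - 55*1/69 + 69/56)*(1/9860))/3 = -(-2281/699 + (8 - 55/69 + 69/56)*(1/9860))/3 = -(-2281/699 + (32593/3864)*(1/9860))/3 = -(-2281/699 + 32593/38099040)/3 = -⅓*(-9653458637/2959025440) = 9653458637/8877076320 ≈ 1.0875)
(28899 + 4440) + Y = (28899 + 4440) + 9653458637/8877076320 = 33339 + 9653458637/8877076320 = 295962500891117/8877076320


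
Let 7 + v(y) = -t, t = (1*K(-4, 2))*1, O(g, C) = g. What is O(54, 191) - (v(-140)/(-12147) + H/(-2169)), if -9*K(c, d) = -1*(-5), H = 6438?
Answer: 1500917930/26346843 ≈ 56.968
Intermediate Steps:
K(c, d) = -5/9 (K(c, d) = -(-1)*(-5)/9 = -⅑*5 = -5/9)
t = -5/9 (t = (1*(-5/9))*1 = -5/9*1 = -5/9 ≈ -0.55556)
v(y) = -58/9 (v(y) = -7 - 1*(-5/9) = -7 + 5/9 = -58/9)
O(54, 191) - (v(-140)/(-12147) + H/(-2169)) = 54 - (-58/9/(-12147) + 6438/(-2169)) = 54 - (-58/9*(-1/12147) + 6438*(-1/2169)) = 54 - (58/109323 - 2146/723) = 54 - 1*(-78188408/26346843) = 54 + 78188408/26346843 = 1500917930/26346843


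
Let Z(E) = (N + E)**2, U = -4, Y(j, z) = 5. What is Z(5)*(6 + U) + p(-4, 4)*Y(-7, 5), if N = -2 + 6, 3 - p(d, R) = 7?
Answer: 142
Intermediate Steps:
p(d, R) = -4 (p(d, R) = 3 - 1*7 = 3 - 7 = -4)
N = 4
Z(E) = (4 + E)**2
Z(5)*(6 + U) + p(-4, 4)*Y(-7, 5) = (4 + 5)**2*(6 - 4) - 4*5 = 9**2*2 - 20 = 81*2 - 20 = 162 - 20 = 142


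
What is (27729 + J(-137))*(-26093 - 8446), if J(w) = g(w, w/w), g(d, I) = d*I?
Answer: -953000088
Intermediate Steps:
g(d, I) = I*d
J(w) = w (J(w) = (w/w)*w = 1*w = w)
(27729 + J(-137))*(-26093 - 8446) = (27729 - 137)*(-26093 - 8446) = 27592*(-34539) = -953000088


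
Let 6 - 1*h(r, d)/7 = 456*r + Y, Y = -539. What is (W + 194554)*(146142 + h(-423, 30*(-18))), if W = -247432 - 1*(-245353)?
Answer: 288745798175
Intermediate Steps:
W = -2079 (W = -247432 + 245353 = -2079)
h(r, d) = 3815 - 3192*r (h(r, d) = 42 - 7*(456*r - 539) = 42 - 7*(-539 + 456*r) = 42 + (3773 - 3192*r) = 3815 - 3192*r)
(W + 194554)*(146142 + h(-423, 30*(-18))) = (-2079 + 194554)*(146142 + (3815 - 3192*(-423))) = 192475*(146142 + (3815 + 1350216)) = 192475*(146142 + 1354031) = 192475*1500173 = 288745798175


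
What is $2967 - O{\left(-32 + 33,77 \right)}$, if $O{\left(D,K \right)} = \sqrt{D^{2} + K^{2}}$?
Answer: $2967 - \sqrt{5930} \approx 2890.0$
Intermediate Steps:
$2967 - O{\left(-32 + 33,77 \right)} = 2967 - \sqrt{\left(-32 + 33\right)^{2} + 77^{2}} = 2967 - \sqrt{1^{2} + 5929} = 2967 - \sqrt{1 + 5929} = 2967 - \sqrt{5930}$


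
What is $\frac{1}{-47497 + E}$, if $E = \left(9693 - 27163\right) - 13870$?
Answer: $- \frac{1}{78837} \approx -1.2684 \cdot 10^{-5}$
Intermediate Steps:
$E = -31340$ ($E = -17470 - 13870 = -31340$)
$\frac{1}{-47497 + E} = \frac{1}{-47497 - 31340} = \frac{1}{-78837} = - \frac{1}{78837}$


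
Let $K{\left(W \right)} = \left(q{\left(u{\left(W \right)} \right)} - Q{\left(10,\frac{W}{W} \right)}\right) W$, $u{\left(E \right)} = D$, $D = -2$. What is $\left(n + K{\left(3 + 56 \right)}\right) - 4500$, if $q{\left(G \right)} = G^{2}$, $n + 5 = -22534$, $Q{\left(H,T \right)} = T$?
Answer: $-26862$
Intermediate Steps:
$u{\left(E \right)} = -2$
$n = -22539$ ($n = -5 - 22534 = -22539$)
$K{\left(W \right)} = 3 W$ ($K{\left(W \right)} = \left(\left(-2\right)^{2} - \frac{W}{W}\right) W = \left(4 - 1\right) W = 3 W$)
$\left(n + K{\left(3 + 56 \right)}\right) - 4500 = \left(-22539 + 3 \left(3 + 56\right)\right) - 4500 = \left(-22539 + 3 \cdot 59\right) - 4500 = \left(-22539 + 177\right) - 4500 = -22362 - 4500 = -26862$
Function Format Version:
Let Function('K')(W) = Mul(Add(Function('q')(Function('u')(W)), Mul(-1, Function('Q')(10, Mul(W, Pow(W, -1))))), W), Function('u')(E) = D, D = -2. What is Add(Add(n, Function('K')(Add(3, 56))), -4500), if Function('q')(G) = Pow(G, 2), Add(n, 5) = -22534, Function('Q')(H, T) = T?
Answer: -26862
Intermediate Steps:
Function('u')(E) = -2
n = -22539 (n = Add(-5, -22534) = -22539)
Function('K')(W) = Mul(3, W) (Function('K')(W) = Mul(Add(Pow(-2, 2), Mul(-1, Mul(W, Pow(W, -1)))), W) = Mul(Add(4, Mul(-1, 1)), W) = Mul(Add(4, -1), W) = Mul(3, W))
Add(Add(n, Function('K')(Add(3, 56))), -4500) = Add(Add(-22539, Mul(3, Add(3, 56))), -4500) = Add(Add(-22539, Mul(3, 59)), -4500) = Add(Add(-22539, 177), -4500) = Add(-22362, -4500) = -26862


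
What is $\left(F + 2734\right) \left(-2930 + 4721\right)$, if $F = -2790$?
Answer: $-100296$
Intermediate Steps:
$\left(F + 2734\right) \left(-2930 + 4721\right) = \left(-2790 + 2734\right) \left(-2930 + 4721\right) = \left(-56\right) 1791 = -100296$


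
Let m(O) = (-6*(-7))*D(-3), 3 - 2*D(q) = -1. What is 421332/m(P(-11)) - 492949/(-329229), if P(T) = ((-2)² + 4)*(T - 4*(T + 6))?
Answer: 11563010062/2304603 ≈ 5017.4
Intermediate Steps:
D(q) = 2 (D(q) = 3/2 - ½*(-1) = 3/2 + ½ = 2)
P(T) = -192 - 24*T (P(T) = (4 + 4)*(T - 4*(6 + T)) = 8*(T + (-24 - 4*T)) = 8*(-24 - 3*T) = -192 - 24*T)
m(O) = 84 (m(O) = -6*(-7)*2 = 42*2 = 84)
421332/m(P(-11)) - 492949/(-329229) = 421332/84 - 492949/(-329229) = 421332*(1/84) - 492949*(-1/329229) = 35111/7 + 492949/329229 = 11563010062/2304603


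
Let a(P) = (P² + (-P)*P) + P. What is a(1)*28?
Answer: 28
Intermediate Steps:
a(P) = P (a(P) = (P² - P²) + P = 0 + P = P)
a(1)*28 = 1*28 = 28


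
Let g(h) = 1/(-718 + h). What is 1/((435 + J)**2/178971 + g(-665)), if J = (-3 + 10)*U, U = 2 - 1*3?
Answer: 27501877/28129389 ≈ 0.97769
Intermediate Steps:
U = -1 (U = 2 - 3 = -1)
J = -7 (J = (-3 + 10)*(-1) = 7*(-1) = -7)
1/((435 + J)**2/178971 + g(-665)) = 1/((435 - 7)**2/178971 + 1/(-718 - 665)) = 1/(428**2*(1/178971) + 1/(-1383)) = 1/(183184*(1/178971) - 1/1383) = 1/(183184/178971 - 1/1383) = 1/(28129389/27501877) = 27501877/28129389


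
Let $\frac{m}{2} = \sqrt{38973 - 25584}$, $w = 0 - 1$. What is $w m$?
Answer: $- 2 \sqrt{13389} \approx -231.42$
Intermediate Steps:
$w = -1$ ($w = 0 - 1 = -1$)
$m = 2 \sqrt{13389}$ ($m = 2 \sqrt{38973 - 25584} = 2 \sqrt{13389} \approx 231.42$)
$w m = - 2 \sqrt{13389}$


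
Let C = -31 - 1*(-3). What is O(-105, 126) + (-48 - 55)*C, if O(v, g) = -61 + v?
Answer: 2718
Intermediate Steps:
C = -28 (C = -31 + 3 = -28)
O(-105, 126) + (-48 - 55)*C = (-61 - 105) + (-48 - 55)*(-28) = -166 - 103*(-28) = -166 + 2884 = 2718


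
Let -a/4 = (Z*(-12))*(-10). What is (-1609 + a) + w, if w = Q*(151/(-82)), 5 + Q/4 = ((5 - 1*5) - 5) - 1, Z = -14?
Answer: 212873/41 ≈ 5192.0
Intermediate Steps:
a = 6720 (a = -4*(-14*(-12))*(-10) = -672*(-10) = -4*(-1680) = 6720)
Q = -44 (Q = -20 + 4*(((5 - 1*5) - 5) - 1) = -20 + 4*(((5 - 5) - 5) - 1) = -20 + 4*((0 - 5) - 1) = -20 + 4*(-5 - 1) = -20 + 4*(-6) = -20 - 24 = -44)
w = 3322/41 (w = -6644/(-82) = -6644*(-1)/82 = -44*(-151/82) = 3322/41 ≈ 81.024)
(-1609 + a) + w = (-1609 + 6720) + 3322/41 = 5111 + 3322/41 = 212873/41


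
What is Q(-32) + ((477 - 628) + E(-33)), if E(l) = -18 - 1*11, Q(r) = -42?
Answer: -222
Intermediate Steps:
E(l) = -29 (E(l) = -18 - 11 = -29)
Q(-32) + ((477 - 628) + E(-33)) = -42 + ((477 - 628) - 29) = -42 + (-151 - 29) = -42 - 180 = -222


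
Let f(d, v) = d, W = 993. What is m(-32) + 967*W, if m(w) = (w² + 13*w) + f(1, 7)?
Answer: 960840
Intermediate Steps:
m(w) = 1 + w² + 13*w (m(w) = (w² + 13*w) + 1 = 1 + w² + 13*w)
m(-32) + 967*W = (1 + (-32)² + 13*(-32)) + 967*993 = (1 + 1024 - 416) + 960231 = 609 + 960231 = 960840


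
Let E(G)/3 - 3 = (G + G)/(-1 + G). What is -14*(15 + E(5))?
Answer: -441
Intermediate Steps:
E(G) = 9 + 6*G/(-1 + G) (E(G) = 9 + 3*((G + G)/(-1 + G)) = 9 + 3*((2*G)/(-1 + G)) = 9 + 3*(2*G/(-1 + G)) = 9 + 6*G/(-1 + G))
-14*(15 + E(5)) = -14*(15 + 3*(-3 + 5*5)/(-1 + 5)) = -14*(15 + 3*(-3 + 25)/4) = -14*(15 + 3*(¼)*22) = -14*(15 + 33/2) = -14*63/2 = -441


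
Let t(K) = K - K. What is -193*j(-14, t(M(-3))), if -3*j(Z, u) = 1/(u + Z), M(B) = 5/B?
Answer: -193/42 ≈ -4.5952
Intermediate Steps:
t(K) = 0
j(Z, u) = -1/(3*(Z + u)) (j(Z, u) = -1/(3*(u + Z)) = -1/(3*(Z + u)))
-193*j(-14, t(M(-3))) = -(-193)/(3*(-14) + 3*0) = -(-193)/(-42 + 0) = -(-193)/(-42) = -(-193)*(-1)/42 = -193*1/42 = -193/42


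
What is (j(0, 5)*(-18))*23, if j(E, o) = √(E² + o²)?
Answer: -2070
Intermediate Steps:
(j(0, 5)*(-18))*23 = (√(0² + 5²)*(-18))*23 = (√(0 + 25)*(-18))*23 = (√25*(-18))*23 = (5*(-18))*23 = -90*23 = -2070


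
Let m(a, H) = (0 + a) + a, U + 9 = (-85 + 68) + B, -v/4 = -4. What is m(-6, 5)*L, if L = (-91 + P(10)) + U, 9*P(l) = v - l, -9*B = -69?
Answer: 1304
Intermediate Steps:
v = 16 (v = -4*(-4) = 16)
B = 23/3 (B = -1/9*(-69) = 23/3 ≈ 7.6667)
P(l) = 16/9 - l/9 (P(l) = (16 - l)/9 = 16/9 - l/9)
U = -55/3 (U = -9 + ((-85 + 68) + 23/3) = -9 + (-17 + 23/3) = -9 - 28/3 = -55/3 ≈ -18.333)
m(a, H) = 2*a (m(a, H) = a + a = 2*a)
L = -326/3 (L = (-91 + (16/9 - 1/9*10)) - 55/3 = (-91 + (16/9 - 10/9)) - 55/3 = (-91 + 2/3) - 55/3 = -271/3 - 55/3 = -326/3 ≈ -108.67)
m(-6, 5)*L = (2*(-6))*(-326/3) = -12*(-326/3) = 1304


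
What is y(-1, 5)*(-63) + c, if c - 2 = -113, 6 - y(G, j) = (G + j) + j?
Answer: 78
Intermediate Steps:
y(G, j) = 6 - G - 2*j (y(G, j) = 6 - ((G + j) + j) = 6 - (G + 2*j) = 6 + (-G - 2*j) = 6 - G - 2*j)
c = -111 (c = 2 - 113 = -111)
y(-1, 5)*(-63) + c = (6 - 1*(-1) - 2*5)*(-63) - 111 = (6 + 1 - 10)*(-63) - 111 = -3*(-63) - 111 = 189 - 111 = 78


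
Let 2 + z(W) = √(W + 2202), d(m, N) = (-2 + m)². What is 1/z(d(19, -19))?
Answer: 2/2487 + √2491/2487 ≈ 0.020873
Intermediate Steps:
z(W) = -2 + √(2202 + W) (z(W) = -2 + √(W + 2202) = -2 + √(2202 + W))
1/z(d(19, -19)) = 1/(-2 + √(2202 + (-2 + 19)²)) = 1/(-2 + √(2202 + 17²)) = 1/(-2 + √(2202 + 289)) = 1/(-2 + √2491)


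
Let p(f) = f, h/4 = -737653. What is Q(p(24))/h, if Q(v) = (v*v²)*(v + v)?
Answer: -165888/737653 ≈ -0.22489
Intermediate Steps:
h = -2950612 (h = 4*(-737653) = -2950612)
Q(v) = 2*v⁴ (Q(v) = v³*(2*v) = 2*v⁴)
Q(p(24))/h = (2*24⁴)/(-2950612) = (2*331776)*(-1/2950612) = 663552*(-1/2950612) = -165888/737653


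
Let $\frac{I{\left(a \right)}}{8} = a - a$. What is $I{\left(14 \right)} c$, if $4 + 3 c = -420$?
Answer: $0$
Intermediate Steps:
$c = - \frac{424}{3}$ ($c = - \frac{4}{3} + \frac{1}{3} \left(-420\right) = - \frac{4}{3} - 140 = - \frac{424}{3} \approx -141.33$)
$I{\left(a \right)} = 0$ ($I{\left(a \right)} = 8 \left(a - a\right) = 8 \cdot 0 = 0$)
$I{\left(14 \right)} c = 0 \left(- \frac{424}{3}\right) = 0$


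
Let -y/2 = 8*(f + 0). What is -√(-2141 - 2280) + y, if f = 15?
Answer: -240 - I*√4421 ≈ -240.0 - 66.491*I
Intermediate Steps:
y = -240 (y = -16*(15 + 0) = -16*15 = -2*120 = -240)
-√(-2141 - 2280) + y = -√(-2141 - 2280) - 240 = -√(-4421) - 240 = -I*√4421 - 240 = -240 - I*√4421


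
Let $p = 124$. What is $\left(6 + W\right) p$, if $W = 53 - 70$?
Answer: $-1364$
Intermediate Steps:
$W = -17$
$\left(6 + W\right) p = \left(6 - 17\right) 124 = \left(-11\right) 124 = -1364$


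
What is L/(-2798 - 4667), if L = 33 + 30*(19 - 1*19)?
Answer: -33/7465 ≈ -0.0044206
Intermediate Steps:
L = 33 (L = 33 + 30*(19 - 19) = 33 + 30*0 = 33 + 0 = 33)
L/(-2798 - 4667) = 33/(-2798 - 4667) = 33/(-7465) = 33*(-1/7465) = -33/7465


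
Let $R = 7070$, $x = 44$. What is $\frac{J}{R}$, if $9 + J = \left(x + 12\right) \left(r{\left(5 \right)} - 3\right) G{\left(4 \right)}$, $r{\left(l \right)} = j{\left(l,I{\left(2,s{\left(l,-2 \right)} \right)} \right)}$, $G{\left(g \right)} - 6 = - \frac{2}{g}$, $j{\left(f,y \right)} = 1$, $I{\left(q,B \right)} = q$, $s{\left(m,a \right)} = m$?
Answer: $- \frac{125}{1414} \approx -0.088402$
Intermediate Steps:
$G{\left(g \right)} = 6 - \frac{2}{g}$
$r{\left(l \right)} = 1$
$J = -625$ ($J = -9 + \left(44 + 12\right) \left(1 - 3\right) \left(6 - \frac{2}{4}\right) = -9 + 56 \left(- 2 \left(6 - \frac{1}{2}\right)\right) = -9 + 56 \left(\left(-2\right) \frac{11}{2}\right) = -9 + 56 \left(-11\right) = -9 - 616 = -625$)
$\frac{J}{R} = - \frac{625}{7070} = \left(-625\right) \frac{1}{7070} = - \frac{125}{1414}$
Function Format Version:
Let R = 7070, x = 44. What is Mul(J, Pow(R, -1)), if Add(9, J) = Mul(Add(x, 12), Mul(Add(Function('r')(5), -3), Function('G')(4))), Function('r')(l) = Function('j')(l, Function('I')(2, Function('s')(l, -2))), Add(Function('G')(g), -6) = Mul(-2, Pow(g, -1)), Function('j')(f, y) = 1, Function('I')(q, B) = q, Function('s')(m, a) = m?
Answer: Rational(-125, 1414) ≈ -0.088402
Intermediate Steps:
Function('G')(g) = Add(6, Mul(-2, Pow(g, -1)))
Function('r')(l) = 1
J = -625 (J = Add(-9, Mul(Add(44, 12), Mul(Add(1, -3), Add(6, Mul(-2, Pow(4, -1)))))) = Add(-9, Mul(56, Mul(-2, Add(6, Mul(-2, Rational(1, 4)))))) = Add(-9, Mul(56, Mul(-2, Add(6, Rational(-1, 2))))) = Add(-9, Mul(56, Mul(-2, Rational(11, 2)))) = Add(-9, Mul(56, -11)) = Add(-9, -616) = -625)
Mul(J, Pow(R, -1)) = Mul(-625, Pow(7070, -1)) = Mul(-625, Rational(1, 7070)) = Rational(-125, 1414)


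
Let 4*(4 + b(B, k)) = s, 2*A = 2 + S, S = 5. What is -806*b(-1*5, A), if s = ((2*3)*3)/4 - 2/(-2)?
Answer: 8463/4 ≈ 2115.8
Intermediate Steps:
A = 7/2 (A = (2 + 5)/2 = (½)*7 = 7/2 ≈ 3.5000)
s = 11/2 (s = (6*3)*(¼) - 2*(-½) = 18*(¼) + 1 = 9/2 + 1 = 11/2 ≈ 5.5000)
b(B, k) = -21/8 (b(B, k) = -4 + (¼)*(11/2) = -4 + 11/8 = -21/8)
-806*b(-1*5, A) = -806*(-21/8) = 8463/4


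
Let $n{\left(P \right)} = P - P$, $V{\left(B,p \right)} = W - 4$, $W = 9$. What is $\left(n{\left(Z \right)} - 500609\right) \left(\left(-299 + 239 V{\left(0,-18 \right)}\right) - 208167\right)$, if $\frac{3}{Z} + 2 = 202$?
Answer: $103761728039$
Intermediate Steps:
$Z = \frac{3}{200}$ ($Z = \frac{3}{-2 + 202} = \frac{3}{200} \approx 0.015$)
$V{\left(B,p \right)} = 5$ ($V{\left(B,p \right)} = 9 - 4 = 5$)
$n{\left(P \right)} = 0$
$\left(n{\left(Z \right)} - 500609\right) \left(\left(-299 + 239 V{\left(0,-18 \right)}\right) - 208167\right) = \left(0 - 500609\right) \left(\left(-299 + 239 \cdot 5\right) - 208167\right) = - 500609 \left(\left(-299 + 1195\right) - 208167\right) = - 500609 \left(896 - 208167\right) = \left(-500609\right) \left(-207271\right) = 103761728039$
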